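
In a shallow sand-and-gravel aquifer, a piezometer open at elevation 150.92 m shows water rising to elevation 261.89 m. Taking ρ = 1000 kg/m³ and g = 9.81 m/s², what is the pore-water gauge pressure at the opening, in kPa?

Pressure head ψ = h − z = 261.89 − 150.92 = 110.97 m.
P = ρgψ = 1000 × 9.81 × 110.97 = 1088616 Pa ≈ 1090 kPa.

P ≈ 1090 kPa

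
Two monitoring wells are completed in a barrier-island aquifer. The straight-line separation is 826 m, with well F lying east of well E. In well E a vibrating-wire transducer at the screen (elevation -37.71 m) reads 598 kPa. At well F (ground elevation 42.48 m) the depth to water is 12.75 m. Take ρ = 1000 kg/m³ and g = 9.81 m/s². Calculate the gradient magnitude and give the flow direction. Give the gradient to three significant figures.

Pressure head at well E: ψ = P/(ρg) = 598×1000 / (1000 × 9.81) = 60.96 m.
Total head at well E: h = z + ψ = -37.71 + 60.96 = 23.25 m.
Total head at well F: h = 42.48 − 12.75 = 29.73 m.
Head difference: h(well E) − h(well F) = 23.25 − 29.73 = -6.48 m.
Hydraulic gradient: i = |Δh| / L = 6.48 / 826 = 0.00785.
Flow is from higher to lower head: from well F toward well E, i.e. toward the west.

i ≈ 0.00785; groundwater flows toward the west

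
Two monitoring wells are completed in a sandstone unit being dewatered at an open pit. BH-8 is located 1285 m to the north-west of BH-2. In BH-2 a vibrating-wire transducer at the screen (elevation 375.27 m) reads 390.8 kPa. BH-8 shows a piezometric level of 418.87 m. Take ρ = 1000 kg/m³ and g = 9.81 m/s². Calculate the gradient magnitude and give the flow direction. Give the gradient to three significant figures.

i ≈ 0.00293; groundwater flows toward the south-east

Pressure head at BH-2: ψ = P/(ρg) = 390.8×1000 / (1000 × 9.81) = 39.84 m.
Total head at BH-2: h = z + ψ = 375.27 + 39.84 = 415.11 m.
Total head at BH-8: h = 418.87 m (water level in the piezometer is the total head).
Head difference: h(BH-2) − h(BH-8) = 415.11 − 418.87 = -3.76 m.
Hydraulic gradient: i = |Δh| / L = 3.76 / 1285 = 0.00293.
Flow is from higher to lower head: from BH-8 toward BH-2, i.e. toward the south-east.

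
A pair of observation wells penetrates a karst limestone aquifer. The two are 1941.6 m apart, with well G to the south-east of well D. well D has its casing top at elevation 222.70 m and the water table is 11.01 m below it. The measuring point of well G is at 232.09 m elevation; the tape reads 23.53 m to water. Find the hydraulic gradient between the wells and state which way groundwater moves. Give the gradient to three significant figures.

Total head at well D: h = 222.70 − 11.01 = 211.69 m.
Total head at well G: h = 232.09 − 23.53 = 208.56 m.
Head difference: h(well D) − h(well G) = 211.69 − 208.56 = 3.13 m.
Hydraulic gradient: i = |Δh| / L = 3.13 / 1941.6 = 0.00161.
Flow is from higher to lower head: from well D toward well G, i.e. toward the south-east.

i ≈ 0.00161; groundwater flows toward the south-east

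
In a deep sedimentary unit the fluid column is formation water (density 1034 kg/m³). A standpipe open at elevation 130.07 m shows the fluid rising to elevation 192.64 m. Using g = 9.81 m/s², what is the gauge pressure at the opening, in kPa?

P ≈ 635 kPa

Pressure head ψ = h − z = 192.64 − 130.07 = 62.57 m.
P = ρgψ = 1034 × 9.81 × 62.57 = 634681 Pa ≈ 635 kPa.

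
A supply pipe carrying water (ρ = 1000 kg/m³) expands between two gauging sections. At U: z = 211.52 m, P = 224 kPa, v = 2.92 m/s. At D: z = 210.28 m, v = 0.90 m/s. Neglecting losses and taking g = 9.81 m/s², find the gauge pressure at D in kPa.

P₂ ≈ 240 kPa

Pressure head at U: ψ₁ = P₁/(ρg) = 224×1000 / (1000 × 9.81) = 22.83 m.
Velocity heads: v₁²/2g = 2.92²/19.62 = 0.435 m; v₂²/2g = 0.90²/19.62 = 0.041 m.
Total head H = z₁ + ψ₁ + v₁²/2g = 211.52 + 22.83 + 0.435 = 234.79 m.
ψ₂ = H − z₂ − v₂²/2g = 234.79 − 210.28 − 0.041 = 24.47 m.
P₂ = ρgψ₂ = 1000 × 9.81 × 24.47 ≈ 240 kPa.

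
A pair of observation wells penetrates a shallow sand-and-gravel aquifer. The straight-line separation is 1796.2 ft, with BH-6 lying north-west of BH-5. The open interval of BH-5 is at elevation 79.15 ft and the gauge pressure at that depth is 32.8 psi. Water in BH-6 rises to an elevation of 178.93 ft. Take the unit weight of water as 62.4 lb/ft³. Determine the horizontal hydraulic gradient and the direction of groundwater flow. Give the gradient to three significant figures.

Pressure head at BH-5: ψ = 144·P/γ = 144 × 32.8 / 62.4 = 75.69 ft.
Total head at BH-5: h = z + ψ = 79.15 + 75.69 = 154.84 ft.
Total head at BH-6: h = 178.93 ft (water level in the piezometer is the total head).
Head difference: h(BH-5) − h(BH-6) = 154.84 − 178.93 = -24.09 ft.
Hydraulic gradient: i = |Δh| / L = 24.09 / 1796.2 = 0.0134.
Flow is from higher to lower head: from BH-6 toward BH-5, i.e. toward the south-east.

i ≈ 0.0134; groundwater flows toward the south-east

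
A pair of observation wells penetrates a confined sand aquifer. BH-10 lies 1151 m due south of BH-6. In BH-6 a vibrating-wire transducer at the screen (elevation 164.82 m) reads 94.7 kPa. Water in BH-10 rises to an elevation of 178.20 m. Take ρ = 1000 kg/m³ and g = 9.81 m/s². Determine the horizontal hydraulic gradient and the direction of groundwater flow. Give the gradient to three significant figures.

i ≈ 0.00324; groundwater flows toward the north

Pressure head at BH-6: ψ = P/(ρg) = 94.7×1000 / (1000 × 9.81) = 9.65 m.
Total head at BH-6: h = z + ψ = 164.82 + 9.65 = 174.47 m.
Total head at BH-10: h = 178.20 m (water level in the piezometer is the total head).
Head difference: h(BH-6) − h(BH-10) = 174.47 − 178.20 = -3.73 m.
Hydraulic gradient: i = |Δh| / L = 3.73 / 1151 = 0.00324.
Flow is from higher to lower head: from BH-10 toward BH-6, i.e. toward the north.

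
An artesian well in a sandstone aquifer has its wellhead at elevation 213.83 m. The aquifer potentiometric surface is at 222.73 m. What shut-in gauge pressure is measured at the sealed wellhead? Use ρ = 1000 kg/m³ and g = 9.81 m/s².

P ≈ 87.3 kPa

Head above the cap: Δh = 222.73 − 213.83 = 8.90 m.
P = ρgΔh = 1000 × 9.81 × 8.90 = 87309 Pa ≈ 87.3 kPa.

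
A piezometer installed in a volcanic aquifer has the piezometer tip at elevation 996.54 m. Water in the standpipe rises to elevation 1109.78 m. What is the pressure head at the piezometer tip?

Total head h = 1109.78 m (the water-surface elevation in the piezometer).
Pressure head ψ = h − z = 1109.78 − 996.54 = 113.24 m.

ψ ≈ 113.24 m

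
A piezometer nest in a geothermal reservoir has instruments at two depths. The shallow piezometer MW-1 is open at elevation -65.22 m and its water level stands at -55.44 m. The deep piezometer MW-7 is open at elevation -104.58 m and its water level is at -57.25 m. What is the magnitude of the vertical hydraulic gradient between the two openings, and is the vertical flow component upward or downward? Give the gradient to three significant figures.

Total head at MW-1: h = -55.44 m (water level in the standpipe).
Total head at MW-7: h = -57.25 m.
Δh = h(MW-1) − h(MW-7) = -55.44 − (-57.25) = 1.81 m.
Vertical separation Δz = -65.22 − (-104.58) = 39.36 m.
|i_v| = |Δh| / Δz = 1.81 / 39.36 = 0.0460.
Head is higher in the shallow piezometer, so vertical flow is downward (recharge condition).

|i_v| ≈ 0.0460; vertical flow is downward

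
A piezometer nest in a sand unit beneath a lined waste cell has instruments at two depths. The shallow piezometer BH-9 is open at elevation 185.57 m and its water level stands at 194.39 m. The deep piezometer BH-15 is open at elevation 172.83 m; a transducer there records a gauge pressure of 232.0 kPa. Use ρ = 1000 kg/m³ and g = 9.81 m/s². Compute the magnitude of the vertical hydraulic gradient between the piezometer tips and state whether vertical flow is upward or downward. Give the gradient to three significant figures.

|i_v| ≈ 0.164; vertical flow is upward

Total head at BH-9: h = 194.39 m (water level in the standpipe).
Pressure head at BH-15: ψ = P/(ρg) = 232.0×1000 / (1000 × 9.81) = 23.65 m.
Total head at BH-15: h = z + ψ = 172.83 + 23.65 = 196.48 m.
Δh = h(BH-9) − h(BH-15) = 194.39 − 196.48 = -2.09 m.
Vertical separation Δz = 185.57 − 172.83 = 12.74 m.
|i_v| = |Δh| / Δz = 2.09 / 12.74 = 0.164.
Head is higher in the deep piezometer, so vertical flow is upward (discharge condition).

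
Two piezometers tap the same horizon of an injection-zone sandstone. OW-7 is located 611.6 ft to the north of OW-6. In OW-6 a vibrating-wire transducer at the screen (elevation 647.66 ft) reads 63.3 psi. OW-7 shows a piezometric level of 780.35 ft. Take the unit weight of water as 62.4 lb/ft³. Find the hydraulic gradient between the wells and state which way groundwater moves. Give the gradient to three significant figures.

Pressure head at OW-6: ψ = 144·P/γ = 144 × 63.3 / 62.4 = 146.08 ft.
Total head at OW-6: h = z + ψ = 647.66 + 146.08 = 793.74 ft.
Total head at OW-7: h = 780.35 ft (water level in the piezometer is the total head).
Head difference: h(OW-6) − h(OW-7) = 793.74 − 780.35 = 13.39 ft.
Hydraulic gradient: i = |Δh| / L = 13.39 / 611.6 = 0.0219.
Flow is from higher to lower head: from OW-6 toward OW-7, i.e. toward the north.

i ≈ 0.0219; groundwater flows toward the north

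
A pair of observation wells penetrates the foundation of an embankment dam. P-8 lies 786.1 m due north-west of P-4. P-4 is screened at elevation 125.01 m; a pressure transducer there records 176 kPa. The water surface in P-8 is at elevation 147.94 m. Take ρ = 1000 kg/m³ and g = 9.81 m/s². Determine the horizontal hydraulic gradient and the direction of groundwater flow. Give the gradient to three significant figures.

i ≈ 0.00635; groundwater flows toward the south-east

Pressure head at P-4: ψ = P/(ρg) = 176×1000 / (1000 × 9.81) = 17.94 m.
Total head at P-4: h = z + ψ = 125.01 + 17.94 = 142.95 m.
Total head at P-8: h = 147.94 m (water level in the piezometer is the total head).
Head difference: h(P-4) − h(P-8) = 142.95 − 147.94 = -4.99 m.
Hydraulic gradient: i = |Δh| / L = 4.99 / 786.1 = 0.00635.
Flow is from higher to lower head: from P-8 toward P-4, i.e. toward the south-east.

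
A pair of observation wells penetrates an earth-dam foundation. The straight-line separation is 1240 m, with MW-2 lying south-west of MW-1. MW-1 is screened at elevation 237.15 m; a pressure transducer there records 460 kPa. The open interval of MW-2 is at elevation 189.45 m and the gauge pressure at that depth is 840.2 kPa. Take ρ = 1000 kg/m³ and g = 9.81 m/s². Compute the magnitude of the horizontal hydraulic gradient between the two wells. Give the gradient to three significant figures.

i ≈ 0.00721

Pressure head at MW-1: ψ = P/(ρg) = 460×1000 / (1000 × 9.81) = 46.89 m.
Total head at MW-1: h = z + ψ = 237.15 + 46.89 = 284.04 m.
Pressure head at MW-2: ψ = P/(ρg) = 840.2×1000 / (1000 × 9.81) = 85.65 m.
Total head at MW-2: h = z + ψ = 189.45 + 85.65 = 275.10 m.
Head difference: h(MW-1) − h(MW-2) = 284.04 − 275.10 = 8.94 m.
Hydraulic gradient: i = |Δh| / L = 8.94 / 1240 = 0.00721.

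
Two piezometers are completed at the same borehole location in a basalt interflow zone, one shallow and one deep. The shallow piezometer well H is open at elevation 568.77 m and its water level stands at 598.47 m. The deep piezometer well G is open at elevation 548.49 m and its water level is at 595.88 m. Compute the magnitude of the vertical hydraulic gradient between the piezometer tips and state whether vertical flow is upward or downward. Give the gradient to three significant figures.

|i_v| ≈ 0.128; vertical flow is downward

Total head at well H: h = 598.47 m (water level in the standpipe).
Total head at well G: h = 595.88 m.
Δh = h(well H) − h(well G) = 598.47 − 595.88 = 2.59 m.
Vertical separation Δz = 568.77 − 548.49 = 20.28 m.
|i_v| = |Δh| / Δz = 2.59 / 20.28 = 0.128.
Head is higher in the shallow piezometer, so vertical flow is downward (recharge condition).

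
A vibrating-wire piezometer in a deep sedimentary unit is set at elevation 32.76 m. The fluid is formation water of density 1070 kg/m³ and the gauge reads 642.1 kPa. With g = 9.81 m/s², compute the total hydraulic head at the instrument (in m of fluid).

ψ = P/(ρg) = 642.1×1000 / (1070 × 9.81) = 61.17 m.
h = z + ψ = 32.76 + 61.17 = 93.93 m.

h ≈ 93.93 m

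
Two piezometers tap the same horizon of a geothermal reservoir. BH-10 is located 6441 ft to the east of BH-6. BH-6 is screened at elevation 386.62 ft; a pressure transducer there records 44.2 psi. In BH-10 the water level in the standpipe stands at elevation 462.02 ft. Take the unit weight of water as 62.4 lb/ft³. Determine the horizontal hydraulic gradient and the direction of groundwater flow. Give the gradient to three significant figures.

Pressure head at BH-6: ψ = 144·P/γ = 144 × 44.2 / 62.4 = 102.00 ft.
Total head at BH-6: h = z + ψ = 386.62 + 102.00 = 488.62 ft.
Total head at BH-10: h = 462.02 ft (water level in the piezometer is the total head).
Head difference: h(BH-6) − h(BH-10) = 488.62 − 462.02 = 26.60 ft.
Hydraulic gradient: i = |Δh| / L = 26.60 / 6441 = 0.00413.
Flow is from higher to lower head: from BH-6 toward BH-10, i.e. toward the east.

i ≈ 0.00413; groundwater flows toward the east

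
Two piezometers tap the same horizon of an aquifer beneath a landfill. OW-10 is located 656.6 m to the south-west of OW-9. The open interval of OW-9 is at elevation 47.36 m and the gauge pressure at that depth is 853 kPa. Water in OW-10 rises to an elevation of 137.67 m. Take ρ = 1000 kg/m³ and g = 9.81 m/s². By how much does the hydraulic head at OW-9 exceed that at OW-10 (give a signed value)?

Pressure head at OW-9: ψ = P/(ρg) = 853×1000 / (1000 × 9.81) = 86.95 m.
Total head at OW-9: h = z + ψ = 47.36 + 86.95 = 134.31 m.
Total head at OW-10: h = 137.67 m (water level in the piezometer is the total head).
Head difference: h(OW-9) − h(OW-10) = 134.31 − 137.67 = -3.36 m.

Δh ≈ -3.36 m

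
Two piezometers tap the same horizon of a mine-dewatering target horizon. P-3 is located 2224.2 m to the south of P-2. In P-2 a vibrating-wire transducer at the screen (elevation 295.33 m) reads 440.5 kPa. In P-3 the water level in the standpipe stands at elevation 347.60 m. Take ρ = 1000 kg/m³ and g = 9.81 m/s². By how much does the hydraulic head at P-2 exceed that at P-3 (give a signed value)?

Δh ≈ -7.37 m

Pressure head at P-2: ψ = P/(ρg) = 440.5×1000 / (1000 × 9.81) = 44.90 m.
Total head at P-2: h = z + ψ = 295.33 + 44.90 = 340.23 m.
Total head at P-3: h = 347.60 m (water level in the piezometer is the total head).
Head difference: h(P-2) − h(P-3) = 340.23 − 347.60 = -7.37 m.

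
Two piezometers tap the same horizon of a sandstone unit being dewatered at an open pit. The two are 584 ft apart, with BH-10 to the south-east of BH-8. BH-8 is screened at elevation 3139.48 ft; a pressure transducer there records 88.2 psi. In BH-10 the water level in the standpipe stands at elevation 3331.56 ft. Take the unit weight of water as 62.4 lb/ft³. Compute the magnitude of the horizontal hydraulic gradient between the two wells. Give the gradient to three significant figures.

Pressure head at BH-8: ψ = 144·P/γ = 144 × 88.2 / 62.4 = 203.54 ft.
Total head at BH-8: h = z + ψ = 3139.48 + 203.54 = 3343.02 ft.
Total head at BH-10: h = 3331.56 ft (water level in the piezometer is the total head).
Head difference: h(BH-8) − h(BH-10) = 3343.02 − 3331.56 = 11.46 ft.
Hydraulic gradient: i = |Δh| / L = 11.46 / 584 = 0.0196.

i ≈ 0.0196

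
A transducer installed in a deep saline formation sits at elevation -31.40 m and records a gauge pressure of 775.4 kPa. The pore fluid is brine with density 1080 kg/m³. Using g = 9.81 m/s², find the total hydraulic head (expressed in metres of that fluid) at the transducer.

h ≈ 41.79 m

ψ = P/(ρg) = 775.4×1000 / (1080 × 9.81) = 73.19 m.
h = z + ψ = -31.40 + 73.19 = 41.79 m.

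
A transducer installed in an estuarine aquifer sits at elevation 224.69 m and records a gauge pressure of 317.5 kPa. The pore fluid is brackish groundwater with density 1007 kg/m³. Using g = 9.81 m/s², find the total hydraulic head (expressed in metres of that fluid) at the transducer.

h ≈ 256.83 m

ψ = P/(ρg) = 317.5×1000 / (1007 × 9.81) = 32.14 m.
h = z + ψ = 224.69 + 32.14 = 256.83 m.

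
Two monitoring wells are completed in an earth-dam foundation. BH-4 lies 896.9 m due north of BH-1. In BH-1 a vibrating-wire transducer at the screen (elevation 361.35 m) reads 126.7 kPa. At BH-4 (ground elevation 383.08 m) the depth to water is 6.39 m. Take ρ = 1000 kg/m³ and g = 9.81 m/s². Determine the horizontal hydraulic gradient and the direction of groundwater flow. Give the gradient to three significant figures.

Pressure head at BH-1: ψ = P/(ρg) = 126.7×1000 / (1000 × 9.81) = 12.92 m.
Total head at BH-1: h = z + ψ = 361.35 + 12.92 = 374.27 m.
Total head at BH-4: h = 383.08 − 6.39 = 376.69 m.
Head difference: h(BH-1) − h(BH-4) = 374.27 − 376.69 = -2.42 m.
Hydraulic gradient: i = |Δh| / L = 2.42 / 896.9 = 0.00270.
Flow is from higher to lower head: from BH-4 toward BH-1, i.e. toward the south.

i ≈ 0.00270; groundwater flows toward the south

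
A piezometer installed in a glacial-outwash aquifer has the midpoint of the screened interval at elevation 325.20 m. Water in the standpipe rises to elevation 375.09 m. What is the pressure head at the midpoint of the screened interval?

ψ ≈ 49.89 m

Total head h = 375.09 m (the water-surface elevation in the piezometer).
Pressure head ψ = h − z = 375.09 − 325.20 = 49.89 m.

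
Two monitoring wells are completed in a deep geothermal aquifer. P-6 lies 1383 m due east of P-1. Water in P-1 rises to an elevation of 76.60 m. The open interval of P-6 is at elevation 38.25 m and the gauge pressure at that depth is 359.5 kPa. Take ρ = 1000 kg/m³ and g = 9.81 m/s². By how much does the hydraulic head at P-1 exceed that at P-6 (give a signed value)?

Total head at P-1: h = 76.60 m (water level in the piezometer is the total head).
Pressure head at P-6: ψ = P/(ρg) = 359.5×1000 / (1000 × 9.81) = 36.65 m.
Total head at P-6: h = z + ψ = 38.25 + 36.65 = 74.90 m.
Head difference: h(P-1) − h(P-6) = 76.60 − 74.90 = 1.70 m.

Δh ≈ 1.70 m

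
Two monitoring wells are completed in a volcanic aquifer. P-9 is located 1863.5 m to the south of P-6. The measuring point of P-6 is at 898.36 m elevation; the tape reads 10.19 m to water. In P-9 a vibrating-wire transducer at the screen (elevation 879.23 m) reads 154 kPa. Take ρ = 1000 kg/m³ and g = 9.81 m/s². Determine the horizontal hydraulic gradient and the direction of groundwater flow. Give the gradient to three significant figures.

i ≈ 0.00363; groundwater flows toward the north

Total head at P-6: h = 898.36 − 10.19 = 888.17 m.
Pressure head at P-9: ψ = P/(ρg) = 154×1000 / (1000 × 9.81) = 15.70 m.
Total head at P-9: h = z + ψ = 879.23 + 15.70 = 894.93 m.
Head difference: h(P-6) − h(P-9) = 888.17 − 894.93 = -6.76 m.
Hydraulic gradient: i = |Δh| / L = 6.76 / 1863.5 = 0.00363.
Flow is from higher to lower head: from P-9 toward P-6, i.e. toward the north.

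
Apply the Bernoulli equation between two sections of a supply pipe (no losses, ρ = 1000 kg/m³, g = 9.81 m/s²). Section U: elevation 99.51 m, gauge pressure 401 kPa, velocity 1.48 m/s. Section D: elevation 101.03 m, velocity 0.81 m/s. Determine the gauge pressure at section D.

P₂ ≈ 387 kPa

Pressure head at U: ψ₁ = P₁/(ρg) = 401×1000 / (1000 × 9.81) = 40.88 m.
Velocity heads: v₁²/2g = 1.48²/19.62 = 0.112 m; v₂²/2g = 0.81²/19.62 = 0.033 m.
Total head H = z₁ + ψ₁ + v₁²/2g = 99.51 + 40.88 + 0.112 = 140.50 m.
ψ₂ = H − z₂ − v₂²/2g = 140.50 − 101.03 − 0.033 = 39.44 m.
P₂ = ρgψ₂ = 1000 × 9.81 × 39.44 ≈ 387 kPa.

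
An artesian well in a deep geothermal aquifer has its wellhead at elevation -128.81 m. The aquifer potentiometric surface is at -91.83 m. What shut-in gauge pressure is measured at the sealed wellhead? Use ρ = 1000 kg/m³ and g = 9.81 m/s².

Head above the cap: Δh = -91.83 − (-128.81) = 36.98 m.
P = ρgΔh = 1000 × 9.81 × 36.98 = 362774 Pa ≈ 363 kPa.

P ≈ 363 kPa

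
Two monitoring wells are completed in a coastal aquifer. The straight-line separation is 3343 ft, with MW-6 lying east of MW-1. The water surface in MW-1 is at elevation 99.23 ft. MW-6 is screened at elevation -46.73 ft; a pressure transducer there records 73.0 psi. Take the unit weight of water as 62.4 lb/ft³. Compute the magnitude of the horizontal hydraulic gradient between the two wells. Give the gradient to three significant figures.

Total head at MW-1: h = 99.23 ft (water level in the piezometer is the total head).
Pressure head at MW-6: ψ = 144·P/γ = 144 × 73.0 / 62.4 = 168.46 ft.
Total head at MW-6: h = z + ψ = -46.73 + 168.46 = 121.73 ft.
Head difference: h(MW-1) − h(MW-6) = 99.23 − 121.73 = -22.50 ft.
Hydraulic gradient: i = |Δh| / L = 22.50 / 3343 = 0.00673.

i ≈ 0.00673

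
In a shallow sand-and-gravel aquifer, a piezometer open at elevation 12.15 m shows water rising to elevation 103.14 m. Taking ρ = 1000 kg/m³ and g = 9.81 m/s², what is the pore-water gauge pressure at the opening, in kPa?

P ≈ 893 kPa

Pressure head ψ = h − z = 103.14 − 12.15 = 90.99 m.
P = ρgψ = 1000 × 9.81 × 90.99 = 892612 Pa ≈ 893 kPa.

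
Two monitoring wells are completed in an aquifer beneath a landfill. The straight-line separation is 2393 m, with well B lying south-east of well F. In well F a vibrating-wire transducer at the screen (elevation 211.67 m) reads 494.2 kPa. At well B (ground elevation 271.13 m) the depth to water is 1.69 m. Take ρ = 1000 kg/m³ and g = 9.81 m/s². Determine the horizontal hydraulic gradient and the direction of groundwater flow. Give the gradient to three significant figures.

Pressure head at well F: ψ = P/(ρg) = 494.2×1000 / (1000 × 9.81) = 50.38 m.
Total head at well F: h = z + ψ = 211.67 + 50.38 = 262.05 m.
Total head at well B: h = 271.13 − 1.69 = 269.44 m.
Head difference: h(well F) − h(well B) = 262.05 − 269.44 = -7.39 m.
Hydraulic gradient: i = |Δh| / L = 7.39 / 2393 = 0.00309.
Flow is from higher to lower head: from well B toward well F, i.e. toward the north-west.

i ≈ 0.00309; groundwater flows toward the north-west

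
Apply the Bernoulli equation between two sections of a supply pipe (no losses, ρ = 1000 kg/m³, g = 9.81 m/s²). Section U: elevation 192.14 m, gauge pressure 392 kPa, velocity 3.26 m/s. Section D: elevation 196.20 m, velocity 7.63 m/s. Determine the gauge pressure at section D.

P₂ ≈ 328 kPa

Pressure head at U: ψ₁ = P₁/(ρg) = 392×1000 / (1000 × 9.81) = 39.96 m.
Velocity heads: v₁²/2g = 3.26²/19.62 = 0.542 m; v₂²/2g = 7.63²/19.62 = 2.967 m.
Total head H = z₁ + ψ₁ + v₁²/2g = 192.14 + 39.96 + 0.542 = 232.64 m.
ψ₂ = H − z₂ − v₂²/2g = 232.64 − 196.20 − 2.967 = 33.47 m.
P₂ = ρgψ₂ = 1000 × 9.81 × 33.47 ≈ 328 kPa.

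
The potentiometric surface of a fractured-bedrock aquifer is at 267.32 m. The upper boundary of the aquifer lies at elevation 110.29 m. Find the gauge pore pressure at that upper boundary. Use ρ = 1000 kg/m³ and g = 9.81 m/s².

Pressure head at the aquifer top: ψ = h − z = 267.32 − 110.29 = 157.03 m.
P = ρgψ = 1000 × 9.81 × 157.03 = 1540464 Pa ≈ 1540 kPa.

P ≈ 1540 kPa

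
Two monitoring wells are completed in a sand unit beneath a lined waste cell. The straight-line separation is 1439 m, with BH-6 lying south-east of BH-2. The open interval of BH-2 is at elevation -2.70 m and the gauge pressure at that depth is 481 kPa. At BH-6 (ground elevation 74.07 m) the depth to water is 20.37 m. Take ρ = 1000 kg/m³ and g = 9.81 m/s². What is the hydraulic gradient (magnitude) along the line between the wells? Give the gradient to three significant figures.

Pressure head at BH-2: ψ = P/(ρg) = 481×1000 / (1000 × 9.81) = 49.03 m.
Total head at BH-2: h = z + ψ = -2.70 + 49.03 = 46.33 m.
Total head at BH-6: h = 74.07 − 20.37 = 53.70 m.
Head difference: h(BH-2) − h(BH-6) = 46.33 − 53.70 = -7.37 m.
Hydraulic gradient: i = |Δh| / L = 7.37 / 1439 = 0.00512.

i ≈ 0.00512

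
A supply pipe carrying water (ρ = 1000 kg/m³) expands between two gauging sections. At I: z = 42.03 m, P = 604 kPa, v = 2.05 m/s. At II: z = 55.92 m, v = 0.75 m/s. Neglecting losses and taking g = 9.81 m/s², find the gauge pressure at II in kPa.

P₂ ≈ 470 kPa

Pressure head at I: ψ₁ = P₁/(ρg) = 604×1000 / (1000 × 9.81) = 61.57 m.
Velocity heads: v₁²/2g = 2.05²/19.62 = 0.214 m; v₂²/2g = 0.75²/19.62 = 0.029 m.
Total head H = z₁ + ψ₁ + v₁²/2g = 42.03 + 61.57 + 0.214 = 103.81 m.
ψ₂ = H − z₂ − v₂²/2g = 103.81 − 55.92 − 0.029 = 47.86 m.
P₂ = ρgψ₂ = 1000 × 9.81 × 47.86 ≈ 470 kPa.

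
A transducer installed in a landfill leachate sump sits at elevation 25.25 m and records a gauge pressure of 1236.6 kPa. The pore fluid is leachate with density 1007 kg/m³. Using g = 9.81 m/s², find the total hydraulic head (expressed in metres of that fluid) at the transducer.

h ≈ 150.43 m

ψ = P/(ρg) = 1236.6×1000 / (1007 × 9.81) = 125.18 m.
h = z + ψ = 25.25 + 125.18 = 150.43 m.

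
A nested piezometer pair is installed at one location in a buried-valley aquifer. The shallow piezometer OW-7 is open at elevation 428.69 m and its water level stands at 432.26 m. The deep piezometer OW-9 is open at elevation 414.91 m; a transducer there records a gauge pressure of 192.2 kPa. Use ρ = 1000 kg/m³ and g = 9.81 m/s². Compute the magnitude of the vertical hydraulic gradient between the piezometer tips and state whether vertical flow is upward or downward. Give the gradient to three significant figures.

|i_v| ≈ 0.163; vertical flow is upward

Total head at OW-7: h = 432.26 m (water level in the standpipe).
Pressure head at OW-9: ψ = P/(ρg) = 192.2×1000 / (1000 × 9.81) = 19.59 m.
Total head at OW-9: h = z + ψ = 414.91 + 19.59 = 434.50 m.
Δh = h(OW-7) − h(OW-9) = 432.26 − 434.50 = -2.24 m.
Vertical separation Δz = 428.69 − 414.91 = 13.78 m.
|i_v| = |Δh| / Δz = 2.24 / 13.78 = 0.163.
Head is higher in the deep piezometer, so vertical flow is upward (discharge condition).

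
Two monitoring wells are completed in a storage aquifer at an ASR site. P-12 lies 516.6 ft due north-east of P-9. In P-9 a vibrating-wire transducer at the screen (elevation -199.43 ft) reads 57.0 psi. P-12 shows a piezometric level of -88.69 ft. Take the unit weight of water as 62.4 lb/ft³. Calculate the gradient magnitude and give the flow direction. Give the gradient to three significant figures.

Pressure head at P-9: ψ = 144·P/γ = 144 × 57.0 / 62.4 = 131.54 ft.
Total head at P-9: h = z + ψ = -199.43 + 131.54 = -67.89 ft.
Total head at P-12: h = -88.69 ft (water level in the piezometer is the total head).
Head difference: h(P-9) − h(P-12) = -67.89 − (-88.69) = 20.80 ft.
Hydraulic gradient: i = |Δh| / L = 20.80 / 516.6 = 0.0403.
Flow is from higher to lower head: from P-9 toward P-12, i.e. toward the north-east.

i ≈ 0.0403; groundwater flows toward the north-east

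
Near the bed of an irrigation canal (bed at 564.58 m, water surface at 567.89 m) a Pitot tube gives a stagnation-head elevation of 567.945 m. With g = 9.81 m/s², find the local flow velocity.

Near the bed, under hydrostatic conditions, the piezometric head (z + ψ) equals the free-surface elevation, 567.89 m.
Velocity head = total − piezometric = 567.945 − 567.89 = 0.055 m.
v = √(2g·h_v) = √(2 × 9.81 × 0.055) = 1.04 m/s.

v ≈ 1.04 m/s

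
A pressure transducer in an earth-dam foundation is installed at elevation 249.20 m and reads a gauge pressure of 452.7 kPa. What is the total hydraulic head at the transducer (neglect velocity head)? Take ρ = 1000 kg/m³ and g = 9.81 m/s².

ψ = P/(ρg) = 452.7×1000 / (1000 × 9.81) = 46.15 m.
h = z + ψ = 249.20 + 46.15 = 295.35 m.

h ≈ 295.35 m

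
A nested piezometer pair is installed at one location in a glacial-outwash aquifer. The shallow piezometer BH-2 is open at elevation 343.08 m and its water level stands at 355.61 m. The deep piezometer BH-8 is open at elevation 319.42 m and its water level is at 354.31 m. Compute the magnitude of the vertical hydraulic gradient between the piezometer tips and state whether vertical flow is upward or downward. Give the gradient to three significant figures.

|i_v| ≈ 0.0549; vertical flow is downward

Total head at BH-2: h = 355.61 m (water level in the standpipe).
Total head at BH-8: h = 354.31 m.
Δh = h(BH-2) − h(BH-8) = 355.61 − 354.31 = 1.30 m.
Vertical separation Δz = 343.08 − 319.42 = 23.66 m.
|i_v| = |Δh| / Δz = 1.30 / 23.66 = 0.0549.
Head is higher in the shallow piezometer, so vertical flow is downward (recharge condition).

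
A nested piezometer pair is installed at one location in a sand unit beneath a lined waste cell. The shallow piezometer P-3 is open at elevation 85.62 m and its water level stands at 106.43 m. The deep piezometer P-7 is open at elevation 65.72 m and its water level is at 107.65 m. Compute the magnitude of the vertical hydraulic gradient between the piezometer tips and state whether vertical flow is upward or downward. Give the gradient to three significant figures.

|i_v| ≈ 0.0613; vertical flow is upward

Total head at P-3: h = 106.43 m (water level in the standpipe).
Total head at P-7: h = 107.65 m.
Δh = h(P-3) − h(P-7) = 106.43 − 107.65 = -1.22 m.
Vertical separation Δz = 85.62 − 65.72 = 19.90 m.
|i_v| = |Δh| / Δz = 1.22 / 19.90 = 0.0613.
Head is higher in the deep piezometer, so vertical flow is upward (discharge condition).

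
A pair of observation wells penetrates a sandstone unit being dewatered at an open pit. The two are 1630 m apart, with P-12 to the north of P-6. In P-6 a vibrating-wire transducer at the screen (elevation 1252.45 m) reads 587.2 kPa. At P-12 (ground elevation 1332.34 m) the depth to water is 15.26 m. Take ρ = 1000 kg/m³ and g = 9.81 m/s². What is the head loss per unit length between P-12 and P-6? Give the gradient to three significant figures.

i ≈ 0.00293 m/m

Pressure head at P-6: ψ = P/(ρg) = 587.2×1000 / (1000 × 9.81) = 59.86 m.
Total head at P-6: h = z + ψ = 1252.45 + 59.86 = 1312.31 m.
Total head at P-12: h = 1332.34 − 15.26 = 1317.08 m.
Head difference: h(P-6) − h(P-12) = 1312.31 − 1317.08 = -4.77 m.
Hydraulic gradient: i = |Δh| / L = 4.77 / 1630 = 0.00293.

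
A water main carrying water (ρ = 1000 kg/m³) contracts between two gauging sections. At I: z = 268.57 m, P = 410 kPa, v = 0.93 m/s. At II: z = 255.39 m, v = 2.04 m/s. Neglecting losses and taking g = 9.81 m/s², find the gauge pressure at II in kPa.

P₂ ≈ 538 kPa

Pressure head at I: ψ₁ = P₁/(ρg) = 410×1000 / (1000 × 9.81) = 41.79 m.
Velocity heads: v₁²/2g = 0.93²/19.62 = 0.044 m; v₂²/2g = 2.04²/19.62 = 0.212 m.
Total head H = z₁ + ψ₁ + v₁²/2g = 268.57 + 41.79 + 0.044 = 310.40 m.
ψ₂ = H − z₂ − v₂²/2g = 310.40 − 255.39 − 0.212 = 54.80 m.
P₂ = ρgψ₂ = 1000 × 9.81 × 54.80 ≈ 538 kPa.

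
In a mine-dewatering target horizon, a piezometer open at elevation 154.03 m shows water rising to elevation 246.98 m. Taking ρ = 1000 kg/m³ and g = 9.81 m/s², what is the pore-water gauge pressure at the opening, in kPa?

P ≈ 912 kPa

Pressure head ψ = h − z = 246.98 − 154.03 = 92.95 m.
P = ρgψ = 1000 × 9.81 × 92.95 = 911840 Pa ≈ 912 kPa.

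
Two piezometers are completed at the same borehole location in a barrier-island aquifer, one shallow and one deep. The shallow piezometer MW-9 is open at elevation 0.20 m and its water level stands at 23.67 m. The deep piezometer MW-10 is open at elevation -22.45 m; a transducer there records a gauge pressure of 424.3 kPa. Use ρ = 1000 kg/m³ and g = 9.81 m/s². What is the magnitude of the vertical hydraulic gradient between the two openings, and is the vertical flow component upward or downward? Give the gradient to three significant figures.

Total head at MW-9: h = 23.67 m (water level in the standpipe).
Pressure head at MW-10: ψ = P/(ρg) = 424.3×1000 / (1000 × 9.81) = 43.25 m.
Total head at MW-10: h = z + ψ = -22.45 + 43.25 = 20.80 m.
Δh = h(MW-9) − h(MW-10) = 23.67 − 20.80 = 2.87 m.
Vertical separation Δz = 0.20 − (-22.45) = 22.65 m.
|i_v| = |Δh| / Δz = 2.87 / 22.65 = 0.127.
Head is higher in the shallow piezometer, so vertical flow is downward (recharge condition).

|i_v| ≈ 0.127; vertical flow is downward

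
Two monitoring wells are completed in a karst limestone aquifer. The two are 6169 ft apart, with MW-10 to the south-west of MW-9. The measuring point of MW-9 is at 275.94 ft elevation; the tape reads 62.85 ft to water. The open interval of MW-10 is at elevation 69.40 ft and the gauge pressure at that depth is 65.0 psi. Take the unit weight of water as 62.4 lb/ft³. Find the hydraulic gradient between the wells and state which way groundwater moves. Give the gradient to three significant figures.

Total head at MW-9: h = 275.94 − 62.85 = 213.09 ft.
Pressure head at MW-10: ψ = 144·P/γ = 144 × 65.0 / 62.4 = 150.00 ft.
Total head at MW-10: h = z + ψ = 69.40 + 150.00 = 219.40 ft.
Head difference: h(MW-9) − h(MW-10) = 213.09 − 219.40 = -6.31 ft.
Hydraulic gradient: i = |Δh| / L = 6.31 / 6169 = 0.00102.
Flow is from higher to lower head: from MW-10 toward MW-9, i.e. toward the north-east.

i ≈ 0.00102; groundwater flows toward the north-east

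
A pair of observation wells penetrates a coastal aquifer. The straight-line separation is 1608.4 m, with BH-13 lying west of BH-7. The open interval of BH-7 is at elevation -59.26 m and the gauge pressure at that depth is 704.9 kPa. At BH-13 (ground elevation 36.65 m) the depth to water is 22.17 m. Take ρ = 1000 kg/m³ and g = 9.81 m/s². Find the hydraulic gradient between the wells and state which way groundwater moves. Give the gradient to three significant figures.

i ≈ 0.00117; groundwater flows toward the east

Pressure head at BH-7: ψ = P/(ρg) = 704.9×1000 / (1000 × 9.81) = 71.86 m.
Total head at BH-7: h = z + ψ = -59.26 + 71.86 = 12.60 m.
Total head at BH-13: h = 36.65 − 22.17 = 14.48 m.
Head difference: h(BH-7) − h(BH-13) = 12.60 − 14.48 = -1.88 m.
Hydraulic gradient: i = |Δh| / L = 1.88 / 1608.4 = 0.00117.
Flow is from higher to lower head: from BH-13 toward BH-7, i.e. toward the east.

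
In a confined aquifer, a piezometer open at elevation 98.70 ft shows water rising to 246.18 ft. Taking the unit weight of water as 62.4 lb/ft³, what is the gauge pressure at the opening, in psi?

Pressure head ψ = h − z = 246.18 − 98.70 = 147.48 ft.
P = γ·ψ / 144 = 62.4 × 147.48 / 144 = 63.9 psi.

P ≈ 63.9 psi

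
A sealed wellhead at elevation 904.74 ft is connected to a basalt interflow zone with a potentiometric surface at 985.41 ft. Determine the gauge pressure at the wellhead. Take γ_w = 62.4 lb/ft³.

Head above the cap: Δh = 985.41 − 904.74 = 80.67 ft.
P = γΔh/144 = 62.4 × 80.67 / 144 = 35.0 psi.

P ≈ 35.0 psi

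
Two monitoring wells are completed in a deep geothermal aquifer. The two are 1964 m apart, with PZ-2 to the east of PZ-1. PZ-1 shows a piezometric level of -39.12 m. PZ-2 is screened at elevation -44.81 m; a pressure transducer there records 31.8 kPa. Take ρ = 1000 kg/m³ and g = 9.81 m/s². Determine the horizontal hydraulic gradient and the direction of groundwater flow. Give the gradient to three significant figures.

Total head at PZ-1: h = -39.12 m (water level in the piezometer is the total head).
Pressure head at PZ-2: ψ = P/(ρg) = 31.8×1000 / (1000 × 9.81) = 3.24 m.
Total head at PZ-2: h = z + ψ = -44.81 + 3.24 = -41.57 m.
Head difference: h(PZ-1) − h(PZ-2) = -39.12 − (-41.57) = 2.45 m.
Hydraulic gradient: i = |Δh| / L = 2.45 / 1964 = 0.00125.
Flow is from higher to lower head: from PZ-1 toward PZ-2, i.e. toward the east.

i ≈ 0.00125; groundwater flows toward the east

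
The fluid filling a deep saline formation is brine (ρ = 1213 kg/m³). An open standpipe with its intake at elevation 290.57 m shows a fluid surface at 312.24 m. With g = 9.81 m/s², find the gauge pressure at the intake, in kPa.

P ≈ 258 kPa

Pressure head ψ = h − z = 312.24 − 290.57 = 21.67 m.
P = ρgψ = 1213 × 9.81 × 21.67 = 257863 Pa ≈ 258 kPa.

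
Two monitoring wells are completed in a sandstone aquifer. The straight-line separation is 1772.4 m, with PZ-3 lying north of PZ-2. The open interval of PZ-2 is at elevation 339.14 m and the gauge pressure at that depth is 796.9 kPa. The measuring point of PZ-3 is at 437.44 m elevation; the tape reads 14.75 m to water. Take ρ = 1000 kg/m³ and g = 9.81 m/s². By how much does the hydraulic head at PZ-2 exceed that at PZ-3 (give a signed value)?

Pressure head at PZ-2: ψ = P/(ρg) = 796.9×1000 / (1000 × 9.81) = 81.23 m.
Total head at PZ-2: h = z + ψ = 339.14 + 81.23 = 420.37 m.
Total head at PZ-3: h = 437.44 − 14.75 = 422.69 m.
Head difference: h(PZ-2) − h(PZ-3) = 420.37 − 422.69 = -2.32 m.

Δh ≈ -2.32 m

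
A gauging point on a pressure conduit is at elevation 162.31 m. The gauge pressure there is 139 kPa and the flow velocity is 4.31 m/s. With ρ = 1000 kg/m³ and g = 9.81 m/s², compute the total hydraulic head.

Pressure head ψ = P/(ρg) = 139×1000 / (1000 × 9.81) = 14.17 m.
Velocity head = v²/(2g) = 4.31² / (2 × 9.81) = 0.947 m.
h = z + ψ + v²/(2g) = 162.31 + 14.17 + 0.947 = 177.43 m.

h ≈ 177.43 m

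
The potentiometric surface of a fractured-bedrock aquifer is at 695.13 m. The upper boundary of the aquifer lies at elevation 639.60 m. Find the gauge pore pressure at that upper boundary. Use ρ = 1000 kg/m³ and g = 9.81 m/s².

P ≈ 545 kPa

Pressure head at the aquifer top: ψ = h − z = 695.13 − 639.60 = 55.53 m.
P = ρgψ = 1000 × 9.81 × 55.53 = 544749 Pa ≈ 545 kPa.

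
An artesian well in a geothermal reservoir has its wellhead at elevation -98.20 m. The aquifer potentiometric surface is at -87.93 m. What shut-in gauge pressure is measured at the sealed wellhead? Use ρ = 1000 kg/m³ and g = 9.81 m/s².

P ≈ 101 kPa

Head above the cap: Δh = -87.93 − (-98.20) = 10.27 m.
P = ρgΔh = 1000 × 9.81 × 10.27 = 100749 Pa ≈ 101 kPa.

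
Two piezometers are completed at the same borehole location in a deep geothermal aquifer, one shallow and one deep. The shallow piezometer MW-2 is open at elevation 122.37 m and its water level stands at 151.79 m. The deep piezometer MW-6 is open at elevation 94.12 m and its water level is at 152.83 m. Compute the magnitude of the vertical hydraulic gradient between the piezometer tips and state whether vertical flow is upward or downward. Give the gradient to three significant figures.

Total head at MW-2: h = 151.79 m (water level in the standpipe).
Total head at MW-6: h = 152.83 m.
Δh = h(MW-2) − h(MW-6) = 151.79 − 152.83 = -1.04 m.
Vertical separation Δz = 122.37 − 94.12 = 28.25 m.
|i_v| = |Δh| / Δz = 1.04 / 28.25 = 0.0368.
Head is higher in the deep piezometer, so vertical flow is upward (discharge condition).

|i_v| ≈ 0.0368; vertical flow is upward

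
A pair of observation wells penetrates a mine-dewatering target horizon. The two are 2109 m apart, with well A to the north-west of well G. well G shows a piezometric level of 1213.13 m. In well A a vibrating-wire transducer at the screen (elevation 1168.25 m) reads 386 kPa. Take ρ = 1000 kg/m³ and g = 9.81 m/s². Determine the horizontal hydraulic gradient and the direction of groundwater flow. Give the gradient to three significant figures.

i ≈ 0.00262; groundwater flows toward the north-west

Total head at well G: h = 1213.13 m (water level in the piezometer is the total head).
Pressure head at well A: ψ = P/(ρg) = 386×1000 / (1000 × 9.81) = 39.35 m.
Total head at well A: h = z + ψ = 1168.25 + 39.35 = 1207.60 m.
Head difference: h(well G) − h(well A) = 1213.13 − 1207.60 = 5.53 m.
Hydraulic gradient: i = |Δh| / L = 5.53 / 2109 = 0.00262.
Flow is from higher to lower head: from well G toward well A, i.e. toward the north-west.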